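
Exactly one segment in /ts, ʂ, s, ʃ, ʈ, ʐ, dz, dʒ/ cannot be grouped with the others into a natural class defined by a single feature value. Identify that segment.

The remaining segments after removing /ʈ/ share [+strident]; /ʈ/ (voiceless retroflex stop) is [−strident]. For every other candidate removal, the leftover set fails to share any single feature value that the removed segment lacks.

ʈ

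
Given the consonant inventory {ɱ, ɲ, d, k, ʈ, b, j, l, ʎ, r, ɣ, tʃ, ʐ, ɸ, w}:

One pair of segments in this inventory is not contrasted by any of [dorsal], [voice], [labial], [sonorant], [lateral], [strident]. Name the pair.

j, ɲ

On the given features, /j/ and /ɲ/ have an identical profile: [+dorsal], [+voice], [−labial], [+sonorant], [−lateral], [−strident]. No other two segments in the inventory coincide on all 6 features. (They do differ in [nasal] and [continuant], which are not among the given features.)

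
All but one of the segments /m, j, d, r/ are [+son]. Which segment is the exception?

/d/ is the voiced alveolar stop, which is [−sonorant]; the rest — /r, m, j/ — are [+sonorant].

d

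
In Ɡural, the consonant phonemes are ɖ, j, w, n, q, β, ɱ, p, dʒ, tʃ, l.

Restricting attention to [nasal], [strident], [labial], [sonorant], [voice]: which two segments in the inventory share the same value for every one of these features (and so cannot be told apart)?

On the given features, /l/ and /j/ have an identical profile: [-nasal], [-strident], [-labial], [+sonorant], [+voice]. No other two segments in the inventory coincide on all 5 features. (They do differ in [lateral] and [dorsal], which are not among the given features.)

l, j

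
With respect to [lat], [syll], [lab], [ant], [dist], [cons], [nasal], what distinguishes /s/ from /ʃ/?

The two segments share [−lateral], [−syllabic], [−labial], [+consonantal], [−nasal]. The only features from the list on which they differ: /s/ is [+anterior] while /ʃ/ is [−anterior]; /s/ is [−distributed] while /ʃ/ is [+distributed].

[anterior], [distributed]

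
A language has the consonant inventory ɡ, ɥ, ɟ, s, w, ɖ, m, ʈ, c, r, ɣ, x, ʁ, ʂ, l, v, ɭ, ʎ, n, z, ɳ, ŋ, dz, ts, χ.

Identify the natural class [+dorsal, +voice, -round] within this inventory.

ɡ, ɟ, ɣ, ʁ, ʎ, ŋ

Checking each segment against [+dorsal], [+voice], [-round]: /ɡ/ (voiced velar stop), /ɟ/ (voiced palatal stop), /ɣ/ (voiced velar fricative), /ʁ/ (voiced uvular fricative), /ʎ/ (palatal lateral approximant), /ŋ/ (velar nasal) satisfy every feature; every other segment in the inventory fails at least one.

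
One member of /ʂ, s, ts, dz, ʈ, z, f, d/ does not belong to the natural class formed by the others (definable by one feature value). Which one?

f

[labial] (equivalently [coronal]) groups all but one: /s, d, z, dz, ts, ʂ, ʈ/ share [−labial] while /f/ (voiceless labiodental fricative) alone is [+labial]. Removing any other segment would not leave a single-feature class that excludes it.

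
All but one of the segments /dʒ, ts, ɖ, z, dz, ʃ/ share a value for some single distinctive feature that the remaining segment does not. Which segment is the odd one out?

ɖ

/dʒ, ts, ʃ, z, dz/ are all [+strident], but /ɖ/ (voiced retroflex stop) is [−strident]. No other single segment can be removed to leave a set sharing one feature value that the removed segment lacks, so /ɖ/ is the odd one out.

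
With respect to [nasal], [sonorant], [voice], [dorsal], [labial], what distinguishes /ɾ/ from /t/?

/ɾ/ is the alveolar tap and /t/ is the voiceless alveolar stop. Both are [−nasal], [−dorsal], [−labial]. /ɾ/ is [+sonorant] while /t/ is [−sonorant]; /ɾ/ is [+voice] while /t/ is [−voice], so the distinguishing features are [sonorant], [voice].

[sonorant], [voice]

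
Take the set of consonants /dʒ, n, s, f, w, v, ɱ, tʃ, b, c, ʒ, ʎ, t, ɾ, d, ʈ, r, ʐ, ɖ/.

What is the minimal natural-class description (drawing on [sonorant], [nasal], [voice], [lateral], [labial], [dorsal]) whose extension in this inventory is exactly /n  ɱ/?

The target set is precisely the extension of [+nasal] in this inventory.

[+nasal]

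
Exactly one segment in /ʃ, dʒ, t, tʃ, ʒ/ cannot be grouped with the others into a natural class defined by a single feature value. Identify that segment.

t

/dʒ, tʃ, ʃ, ʒ/ are all [+distributed], but /t/ (voiceless alveolar stop) is [-distributed]. No other single segment can be removed to leave a set sharing one feature value that the removed segment lacks, so /t/ is the odd one out.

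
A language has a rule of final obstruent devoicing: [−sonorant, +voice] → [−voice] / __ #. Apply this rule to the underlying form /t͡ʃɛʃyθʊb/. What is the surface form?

[t͡ʃɛʃyθʊp]

Only the final segment /b/ is both word-final and matches the structural description. It is a voiced bilabial stop, so [−sonorant, +voice] holds; changing it to [−voice] with all other features held fixed yields /p/ (voiceless bilabial stop). No other segment meets both the structural description and the environment, so the output is [t͡ʃɛʃyθʊp].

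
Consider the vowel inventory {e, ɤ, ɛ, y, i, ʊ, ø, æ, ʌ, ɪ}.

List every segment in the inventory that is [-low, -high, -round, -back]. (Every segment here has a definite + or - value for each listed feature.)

e, ɛ

Checking each segment against [-low], [-high], [-round], [-back]: /e/ (mid front unrounded tense vowel), /ɛ/ (mid front unrounded lax vowel) satisfy every feature; every other segment in the inventory fails at least one.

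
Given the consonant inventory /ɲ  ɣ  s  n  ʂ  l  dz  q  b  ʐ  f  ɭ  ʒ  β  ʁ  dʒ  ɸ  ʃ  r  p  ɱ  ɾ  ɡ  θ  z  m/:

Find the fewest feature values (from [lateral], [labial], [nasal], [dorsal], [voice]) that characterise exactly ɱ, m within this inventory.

/ɱ, m/ are all [+nasal], [+labial], and no other segment in the inventory matches both values. Dropping any one of them over-generates: [+labial] alone would also admit /b, f, β, ɸ, …/; [+nasal] alone would also admit /ɲ, n/. No other single listed feature picks out exactly this set either, so fewer than two features will not do.

[+nasal, +labial]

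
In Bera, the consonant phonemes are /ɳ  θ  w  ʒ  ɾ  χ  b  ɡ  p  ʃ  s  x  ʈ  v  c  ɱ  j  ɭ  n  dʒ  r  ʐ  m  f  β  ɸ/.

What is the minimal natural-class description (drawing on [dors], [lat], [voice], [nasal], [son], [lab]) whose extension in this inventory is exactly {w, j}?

[+son, +dors]

/w, j/ are all [+sonorant], [+dorsal], and no other segment in the inventory matches both values. Dropping any one of them over-generates: [+dorsal] alone would also admit /χ, ɡ, x, c/; [+sonorant] alone would also admit /ɳ, ɾ, ɱ, ɭ, …/. No other single listed feature picks out exactly this set either, so fewer than two features will not do.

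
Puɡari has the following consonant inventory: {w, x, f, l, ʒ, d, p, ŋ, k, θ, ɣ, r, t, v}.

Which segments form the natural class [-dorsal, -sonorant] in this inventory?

f, ʒ, d, p, θ, t, v

Checking each segment against [-dorsal], [-sonorant]: /f/ (voiceless labiodental fricative), /ʒ/ (voiced postalveolar fricative), /d/ (voiced alveolar stop), /p/ (voiceless bilabial stop), /θ/ (voiceless dental fricative), /t/ (voiceless alveolar stop), among others, satisfy every feature; every other segment in the inventory fails at least one.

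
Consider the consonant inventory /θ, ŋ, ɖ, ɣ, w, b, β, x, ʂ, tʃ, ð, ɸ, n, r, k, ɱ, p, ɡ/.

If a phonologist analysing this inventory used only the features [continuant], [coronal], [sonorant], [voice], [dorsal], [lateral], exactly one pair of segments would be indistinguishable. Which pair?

θ, ʂ

/θ/ (voiceless dental fricative) and /ʂ/ (voiceless retroflex fricative) are both [+continuant], [+coronal], [-sonorant], [-voice], [-dorsal], [-lateral], so none of the listed features separates them. (They do differ in [strident], [anterior] and [distributed], which are not among the given features.) Every other pair in the inventory differs on at least one listed feature.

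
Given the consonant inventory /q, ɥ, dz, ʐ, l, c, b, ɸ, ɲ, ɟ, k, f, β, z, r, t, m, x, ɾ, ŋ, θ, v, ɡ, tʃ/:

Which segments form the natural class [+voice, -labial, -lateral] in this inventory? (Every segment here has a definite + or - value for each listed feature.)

Checking each segment against [+voice], [-labial], [-lateral]: /dz/ (voiced alveolar affricate), /ʐ/ (voiced retroflex fricative), /ɲ/ (palatal nasal), /ɟ/ (voiced palatal stop), /z/ (voiced alveolar fricative), /r/ (alveolar trill), among others, satisfy every feature; every other segment in the inventory fails at least one.

dz, ʐ, ɲ, ɟ, z, r, ɾ, ŋ, ɡ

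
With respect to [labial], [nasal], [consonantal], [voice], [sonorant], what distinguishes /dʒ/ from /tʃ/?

[voice]

/dʒ/ (voiced postalveolar affricate) and /tʃ/ (voiceless postalveolar affricate) agree on [−labial], [−nasal], [+consonantal], [−sonorant]. They differ on [voice] (/dʒ/ [+], /tʃ/ [−]).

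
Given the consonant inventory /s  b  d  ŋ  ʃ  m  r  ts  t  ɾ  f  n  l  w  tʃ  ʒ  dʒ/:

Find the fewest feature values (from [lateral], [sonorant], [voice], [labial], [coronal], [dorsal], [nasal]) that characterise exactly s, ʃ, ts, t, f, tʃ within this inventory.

[−voice]

Every target segment is [−voice] and no other inventory member is, so one feature is enough.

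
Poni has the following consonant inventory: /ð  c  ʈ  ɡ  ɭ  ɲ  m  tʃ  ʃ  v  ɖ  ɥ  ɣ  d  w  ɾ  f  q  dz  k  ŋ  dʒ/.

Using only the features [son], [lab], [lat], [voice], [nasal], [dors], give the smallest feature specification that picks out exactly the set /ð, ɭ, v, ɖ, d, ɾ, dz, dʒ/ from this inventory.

[+voice, −nasal, −dors]

The class [+voice], [−nasal], [−dorsal] has exactly /ð, ɭ, v, ɖ, d, ɾ, dz, dʒ/ as its extension in this inventory. No smaller conjunction from the listed features achieves this: [−nasal, −dorsal] alone would also admit /ʈ, tʃ, ʃ, f/; [+voice, −dorsal] alone would also admit /m/; [+voice, −nasal] alone would also admit /ɡ, ɥ, ɣ, w/; and checking the remaining two-feature bundles turns up none with this extension.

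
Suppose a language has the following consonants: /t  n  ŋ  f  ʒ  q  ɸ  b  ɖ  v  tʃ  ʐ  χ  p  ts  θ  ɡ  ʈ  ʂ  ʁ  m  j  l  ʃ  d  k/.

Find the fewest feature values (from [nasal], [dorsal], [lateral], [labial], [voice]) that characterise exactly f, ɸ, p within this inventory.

[−voice, +labial]

Every target segment is [−voice], [+labial]; each remaining inventory member fails at least one of these. Each conjunct is needed — [+labial] alone would also admit /b, v, m/; [−voice] alone would also admit /t, q, tʃ, χ, …/ — and no other single listed feature has exactly this extension, so two is the minimum.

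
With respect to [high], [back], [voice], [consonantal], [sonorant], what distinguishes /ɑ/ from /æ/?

The two segments share [−high], [+voice], [−consonantal], [+sonorant]. The only feature from the list on which they differ: /ɑ/ is [+back] while /æ/ is [−back].

[back]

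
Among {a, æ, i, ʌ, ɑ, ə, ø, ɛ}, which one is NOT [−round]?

/ʌ, ə, a, ɑ, i, ɛ, æ/ are all [−round]; /ø/ (mid front rounded tense vowel) is [+round].

ø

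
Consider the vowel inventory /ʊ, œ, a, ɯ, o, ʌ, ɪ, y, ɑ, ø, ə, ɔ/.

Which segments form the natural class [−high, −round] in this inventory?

Eliminate segments failing any feature: /ʊ, ɯ, ɪ, y/ are [+high]; /œ, o, ø, ɔ/ are [+round]. The remaining /a, ʌ, ɑ, ə/ satisfy [−high], [−round].

a, ʌ, ɑ, ə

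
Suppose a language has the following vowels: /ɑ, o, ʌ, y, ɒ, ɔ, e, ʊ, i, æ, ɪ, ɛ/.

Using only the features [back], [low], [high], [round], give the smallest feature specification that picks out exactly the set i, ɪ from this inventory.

[+high, −round]

Every target segment is [+high], [−round]; each remaining inventory member fails at least one of these. Each conjunct is needed — [−round] alone would also admit /ɑ, ʌ, e, æ, …/; [+high] alone would also admit /y, ʊ/ — and no other single listed feature has exactly this extension, so two is the minimum.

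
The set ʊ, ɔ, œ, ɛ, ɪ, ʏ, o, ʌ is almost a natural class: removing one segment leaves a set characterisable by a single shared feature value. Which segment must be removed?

/ɪ, ɛ, ʌ, ʊ, ɔ, œ, ʏ/ are all [−tense], but /o/ (mid back rounded tense vowel) is [+tense]. No other single segment can be removed to leave a set sharing one feature value that the removed segment lacks, so /o/ is the odd one out.

o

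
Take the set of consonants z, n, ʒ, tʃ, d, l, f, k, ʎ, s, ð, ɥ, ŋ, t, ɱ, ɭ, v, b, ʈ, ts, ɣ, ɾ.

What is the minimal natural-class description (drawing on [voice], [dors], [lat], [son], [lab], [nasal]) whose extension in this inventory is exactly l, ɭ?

The class [+lateral], [-dorsal] has exactly /l, ɭ/ as its extension in this inventory. No smaller conjunction from the listed features achieves this: [-dorsal] alone would also admit /z, n, ʒ, tʃ, …/; [+lateral] alone would also admit /ʎ/; and checking the remaining single features turns up none with this extension.

[+lat, -dors]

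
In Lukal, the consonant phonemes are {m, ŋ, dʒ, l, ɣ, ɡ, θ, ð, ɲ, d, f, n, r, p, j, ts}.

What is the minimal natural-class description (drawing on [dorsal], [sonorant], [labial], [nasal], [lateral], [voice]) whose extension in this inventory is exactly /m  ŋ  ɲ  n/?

[+nasal]

Every target segment is [+nasal] and no other inventory member is, so one feature is enough.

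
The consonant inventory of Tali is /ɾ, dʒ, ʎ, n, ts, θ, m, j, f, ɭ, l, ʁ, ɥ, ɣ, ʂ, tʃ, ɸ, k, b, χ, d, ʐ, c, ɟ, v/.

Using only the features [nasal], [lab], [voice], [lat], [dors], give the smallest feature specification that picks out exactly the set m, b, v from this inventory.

Every target segment is [+voice], [+labial], [−dorsal]; each remaining inventory member fails at least one of these. Each conjunct is needed — [+labial, −dorsal] alone would also admit /f, ɸ/; [+voice, −dorsal] alone would also admit /ɾ, dʒ, n, ɭ, …/; [+voice, +labial] alone would also admit /ɥ/ — and no other combination of two listed features has exactly this extension, so three is the minimum.

[+voice, +lab, −dors]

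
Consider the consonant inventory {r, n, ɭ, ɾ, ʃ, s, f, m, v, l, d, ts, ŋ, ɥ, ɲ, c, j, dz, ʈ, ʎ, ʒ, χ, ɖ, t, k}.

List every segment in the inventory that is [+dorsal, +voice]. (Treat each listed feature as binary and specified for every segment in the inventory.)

The [+dorsal] segments are /ŋ, ɥ, ɲ, c, j, ʎ, χ, k/.
Then [+voice] leaves /ŋ, ɥ, ɲ, j, ʎ/.

ŋ, ɥ, ɲ, j, ʎ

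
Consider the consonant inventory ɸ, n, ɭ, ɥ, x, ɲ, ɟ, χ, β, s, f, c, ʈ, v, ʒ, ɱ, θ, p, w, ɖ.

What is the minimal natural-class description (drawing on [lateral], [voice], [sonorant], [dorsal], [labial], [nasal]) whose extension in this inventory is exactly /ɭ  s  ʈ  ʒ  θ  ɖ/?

[-nasal, -labial, -dorsal]

Every target segment is [-nasal], [-labial], [-dorsal]; each remaining inventory member fails at least one of these. Each conjunct is needed — [-labial, -dorsal] alone would also admit /n/; [-nasal, -dorsal] alone would also admit /ɸ, β, f, v, …/; [-nasal, -labial] alone would also admit /x, ɟ, χ, c/ — and no other combination of two listed features has exactly this extension, so three is the minimum.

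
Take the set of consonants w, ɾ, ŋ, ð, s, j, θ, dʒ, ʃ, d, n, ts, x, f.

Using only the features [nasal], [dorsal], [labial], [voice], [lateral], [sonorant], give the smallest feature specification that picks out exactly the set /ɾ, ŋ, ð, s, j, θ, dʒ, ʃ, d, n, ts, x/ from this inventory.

The target set is precisely the extension of [−labial] in this inventory.

[−labial]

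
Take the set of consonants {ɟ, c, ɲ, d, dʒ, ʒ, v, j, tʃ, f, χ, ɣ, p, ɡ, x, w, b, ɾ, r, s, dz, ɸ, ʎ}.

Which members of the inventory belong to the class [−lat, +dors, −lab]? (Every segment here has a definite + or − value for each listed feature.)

ɟ, c, ɲ, j, χ, ɣ, ɡ, x

Eliminate segments failing any feature: /d, dʒ, ʒ, v, tʃ, f, p, b, ɾ, r, s, dz, ɸ/ are [−dorsal]; /w/ is [+labial]; /ʎ/ is [+lateral]. The remaining /ɟ, c, ɲ, j, χ, ɣ, ɡ, x/ satisfy [−lateral], [+dorsal], [−labial].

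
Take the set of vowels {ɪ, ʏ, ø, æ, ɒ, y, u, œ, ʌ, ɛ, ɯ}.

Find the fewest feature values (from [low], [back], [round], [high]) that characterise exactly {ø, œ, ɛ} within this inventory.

Every target segment is [−high], [−low], [−back]; each remaining inventory member fails at least one of these. Each conjunct is needed — [−low, −back] alone would also admit /ɪ, ʏ, y/; [−high, −back] alone would also admit /æ/; [−high, −low] alone would also admit /ʌ/ — and no other combination of two listed features has exactly this extension, so three is the minimum.

[−high, −low, −back]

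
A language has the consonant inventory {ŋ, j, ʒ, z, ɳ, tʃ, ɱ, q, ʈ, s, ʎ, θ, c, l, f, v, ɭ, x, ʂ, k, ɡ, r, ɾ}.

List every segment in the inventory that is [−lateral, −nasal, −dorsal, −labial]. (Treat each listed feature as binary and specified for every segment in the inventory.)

ʒ, z, tʃ, ʈ, s, θ, ʂ, r, ɾ

The [−lateral] segments are /ŋ, j, ʒ, z, ɳ, tʃ, ɱ, q, ʈ, s, θ, c, f, v, x, ʂ, k, ɡ, r, ɾ/.
Within that set, [−nasal] gives /j, ʒ, z, tʃ, q, ʈ, s, θ, c, f, v, x, ʂ, k, ɡ, r, ɾ/.
Intersecting with [−dorsal] gives /ʒ, z, tʃ, ʈ, s, θ, f, v, ʂ, r, ɾ/.
Among these, [−labial] leaves /ʒ, z, tʃ, ʈ, s, θ, ʂ, r, ɾ/.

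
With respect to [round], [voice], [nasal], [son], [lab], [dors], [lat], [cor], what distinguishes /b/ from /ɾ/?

[sonorant], [labial], [coronal]

/b/ is the voiced bilabial stop and /ɾ/ is the alveolar tap. Both are [-round], [+voice], [-nasal], [-dorsal], [-lateral]. /b/ is [-sonorant] while /ɾ/ is [+sonorant]; /b/ is [+labial] while /ɾ/ is [-labial]; /b/ is [-coronal] while /ɾ/ is [+coronal], so the distinguishing features are [sonorant], [labial], [coronal].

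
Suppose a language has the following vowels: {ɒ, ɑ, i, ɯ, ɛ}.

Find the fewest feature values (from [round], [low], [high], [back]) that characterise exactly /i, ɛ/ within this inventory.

The target set is precisely the extension of [−back] in this inventory.

[−back]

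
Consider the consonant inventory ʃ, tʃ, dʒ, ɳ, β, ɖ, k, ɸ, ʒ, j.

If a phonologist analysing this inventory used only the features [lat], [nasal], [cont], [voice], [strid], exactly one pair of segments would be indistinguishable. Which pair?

β, j

/β/ (voiced bilabial fricative) and /j/ (palatal glide) are both [−lateral], [−nasal], [+continuant], [+voice], [−strident], so none of the listed features separates them. (They do differ in [sonorant], [labial] and [dorsal], which are not among the given features.) Every other pair in the inventory differs on at least one listed feature.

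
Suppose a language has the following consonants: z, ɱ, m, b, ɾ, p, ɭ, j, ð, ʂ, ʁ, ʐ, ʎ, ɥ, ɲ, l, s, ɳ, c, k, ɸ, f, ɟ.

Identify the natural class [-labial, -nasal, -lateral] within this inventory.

z, ɾ, j, ð, ʂ, ʁ, ʐ, s, c, k, ɟ

Checking each segment against [-labial], [-nasal], [-lateral]: /z/ (voiced alveolar fricative), /ɾ/ (alveolar tap), /j/ (palatal glide), /ð/ (voiced dental fricative), /ʂ/ (voiceless retroflex fricative), /ʁ/ (voiced uvular fricative), among others, satisfy every feature; every other segment in the inventory fails at least one.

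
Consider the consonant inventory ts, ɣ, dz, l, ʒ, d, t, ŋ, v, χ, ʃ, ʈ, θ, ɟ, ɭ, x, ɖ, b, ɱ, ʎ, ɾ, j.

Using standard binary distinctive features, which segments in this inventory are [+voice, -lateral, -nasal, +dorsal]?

Among the inventory, the [+voice] segments are /ɣ, dz, l, ʒ, d, ŋ, v, ɟ, ɭ, ɖ, b, ɱ, ʎ, ɾ, j/.
Within that set, [-lateral] gives /ɣ, dz, ʒ, d, ŋ, v, ɟ, ɖ, b, ɱ, ɾ, j/.
Among these, [-nasal] gives /ɣ, dz, ʒ, d, v, ɟ, ɖ, b, ɾ, j/.
Then [+dorsal] leaves /ɣ, ɟ, j/.

ɣ, ɟ, j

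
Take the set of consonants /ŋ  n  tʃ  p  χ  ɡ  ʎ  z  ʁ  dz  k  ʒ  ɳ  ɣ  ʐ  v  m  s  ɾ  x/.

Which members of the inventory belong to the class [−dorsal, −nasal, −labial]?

Checking each segment against [−dorsal], [−nasal], [−labial]: /tʃ/ (voiceless postalveolar affricate), /z/ (voiced alveolar fricative), /dz/ (voiced alveolar affricate), /ʒ/ (voiced postalveolar fricative), /ʐ/ (voiced retroflex fricative), /s/ (voiceless alveolar fricative), among others, satisfy every feature; every other segment in the inventory fails at least one.

tʃ, z, dz, ʒ, ʐ, s, ɾ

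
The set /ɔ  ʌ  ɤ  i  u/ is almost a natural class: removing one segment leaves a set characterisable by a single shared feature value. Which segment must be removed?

i

[back] groups all but one: /u, ɔ, ɤ, ʌ/ share [+back] while /i/ (high front unrounded tense vowel) alone is [−back]. Removing any other segment would not leave a single-feature class that excludes it.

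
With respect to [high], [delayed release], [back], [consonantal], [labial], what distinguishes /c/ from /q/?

[high], [back]

/c/ (voiceless palatal stop) and /q/ (voiceless uvular stop) agree on [−delayed release], [+consonantal], [−labial]. They differ on [high] (/c/ [+], /q/ [−]), [back] (/c/ [−], /q/ [+]).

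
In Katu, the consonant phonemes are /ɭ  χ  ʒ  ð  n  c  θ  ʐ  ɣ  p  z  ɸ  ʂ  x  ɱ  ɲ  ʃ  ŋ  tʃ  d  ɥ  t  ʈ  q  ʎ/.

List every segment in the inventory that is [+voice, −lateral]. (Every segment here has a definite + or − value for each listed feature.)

ʒ, ð, n, ʐ, ɣ, z, ɱ, ɲ, ŋ, d, ɥ

Checking each segment against [+voice], [−lateral]: /ʒ/ (voiced postalveolar fricative), /ð/ (voiced dental fricative), /n/ (alveolar nasal), /ʐ/ (voiced retroflex fricative), /ɣ/ (voiced velar fricative), /z/ (voiced alveolar fricative), among others, satisfy every feature; every other segment in the inventory fails at least one.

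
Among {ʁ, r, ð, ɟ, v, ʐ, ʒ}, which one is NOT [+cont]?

ɟ

Every segment except /ɟ/ is [+continuant]. /ɟ/ (voiced palatal stop) is [−continuant], so it is the exception.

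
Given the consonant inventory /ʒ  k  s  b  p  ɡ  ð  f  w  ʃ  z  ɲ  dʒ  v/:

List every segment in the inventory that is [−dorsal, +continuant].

ʒ, s, ð, f, ʃ, z, v

Among the inventory, the [−dorsal] segments are /ʒ, s, b, p, ð, f, ʃ, z, dʒ, v/.
Among these, [+continuant] leaves /ʒ, s, ð, f, ʃ, z, v/.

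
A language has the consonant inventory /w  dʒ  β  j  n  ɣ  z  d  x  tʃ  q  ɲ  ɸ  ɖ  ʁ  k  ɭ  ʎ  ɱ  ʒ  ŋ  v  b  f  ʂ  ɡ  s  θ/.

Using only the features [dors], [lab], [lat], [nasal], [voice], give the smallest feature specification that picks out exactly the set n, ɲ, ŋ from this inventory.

The class [+nasal], [−labial] has exactly /n, ɲ, ŋ/ as its extension in this inventory. No smaller conjunction from the listed features achieves this: [−labial] alone would also admit /dʒ, j, ɣ, z, …/; [+nasal] alone would also admit /ɱ/; and checking the remaining single features turns up none with this extension.

[+nasal, −lab]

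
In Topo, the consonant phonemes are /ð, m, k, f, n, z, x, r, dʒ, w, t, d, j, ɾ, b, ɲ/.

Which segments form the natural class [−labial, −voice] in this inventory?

Among the inventory, the [−labial] segments are /ð, k, n, z, x, r, dʒ, t, d, j, ɾ, ɲ/.
Among these, [−voice] leaves /k, x, t/.

k, x, t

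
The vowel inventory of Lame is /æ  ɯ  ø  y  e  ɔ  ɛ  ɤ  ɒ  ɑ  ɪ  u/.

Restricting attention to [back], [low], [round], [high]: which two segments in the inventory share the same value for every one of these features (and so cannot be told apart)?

/e/ (mid front unrounded tense vowel) and /ɛ/ (mid front unrounded lax vowel) are both [−back], [−low], [−round], [−high], so none of the listed features separates them. (They do differ in [tense], which is not among the given features.) Every other pair in the inventory differs on at least one listed feature.

e, ɛ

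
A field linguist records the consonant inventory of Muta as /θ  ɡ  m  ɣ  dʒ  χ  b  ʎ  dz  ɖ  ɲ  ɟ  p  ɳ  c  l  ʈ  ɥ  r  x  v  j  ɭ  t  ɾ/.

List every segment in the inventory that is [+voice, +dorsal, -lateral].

Eliminate segments failing any feature: /θ, χ, p, c, ʈ, x, t/ are [-voice]; /m, dʒ, b, dz, ɖ, ɳ, l, r, v, ɭ, ɾ/ are [-dorsal]; /ʎ/ is [+lateral]. The remaining /ɡ, ɣ, ɲ, ɟ, ɥ, j/ satisfy [+voice], [+dorsal], [-lateral].

ɡ, ɣ, ɲ, ɟ, ɥ, j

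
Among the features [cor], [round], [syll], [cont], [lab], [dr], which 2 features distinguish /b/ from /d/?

The two segments share [−round], [−syllabic], [−continuant], [−delayed release]. The only features from the list on which they differ: /b/ is [+labial] while /d/ is [−labial]; /b/ is [−coronal] while /d/ is [+coronal].

[labial], [coronal]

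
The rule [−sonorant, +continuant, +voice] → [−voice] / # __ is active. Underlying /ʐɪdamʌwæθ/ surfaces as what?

[ʂɪdamʌwæθ]

Only the initial segment /ʐ/ is both word-initial and matches the structural description. It is a voiced retroflex fricative, so [−sonorant, +continuant, +voice] holds; changing it to [−voice] with all other features held fixed yields /ʂ/ (voiceless retroflex fricative). No other segment meets both the structural description and the environment, so the output is [ʂɪdamʌwæθ].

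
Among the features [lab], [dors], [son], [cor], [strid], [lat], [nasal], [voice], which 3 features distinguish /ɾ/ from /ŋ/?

[nasal], [coronal], [dorsal]

/ɾ/ is the alveolar tap and /ŋ/ is the velar nasal. Both are [−labial], [+sonorant], [−strident], [−lateral], [+voice]. /ɾ/ is [−nasal] while /ŋ/ is [+nasal]; /ɾ/ is [+coronal] while /ŋ/ is [−coronal]; /ɾ/ is [−dorsal] while /ŋ/ is [+dorsal], so the distinguishing features are [nasal], [coronal], [dorsal].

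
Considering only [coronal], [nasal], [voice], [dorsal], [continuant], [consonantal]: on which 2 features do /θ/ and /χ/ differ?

/θ/ is the voiceless dental fricative and /χ/ is the voiceless uvular fricative. Both are [-nasal], [-voice], [+continuant], [+consonantal]. /θ/ is [+coronal] while /χ/ is [-coronal]; /θ/ is [-dorsal] while /χ/ is [+dorsal], so the distinguishing features are [coronal], [dorsal].

[coronal], [dorsal]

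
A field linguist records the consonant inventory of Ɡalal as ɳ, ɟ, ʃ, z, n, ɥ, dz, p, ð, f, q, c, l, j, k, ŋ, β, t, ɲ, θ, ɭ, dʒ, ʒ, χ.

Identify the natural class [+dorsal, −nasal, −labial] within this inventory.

Checking each segment against [+dorsal], [−nasal], [−labial]: /ɟ/ (voiced palatal stop), /q/ (voiceless uvular stop), /c/ (voiceless palatal stop), /j/ (palatal glide), /k/ (voiceless velar stop), /χ/ (voiceless uvular fricative) satisfy every feature; every other segment in the inventory fails at least one.

ɟ, q, c, j, k, χ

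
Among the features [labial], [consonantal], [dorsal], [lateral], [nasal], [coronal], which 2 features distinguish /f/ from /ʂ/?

[labial], [coronal]

/f/ is the voiceless labiodental fricative and /ʂ/ is the voiceless retroflex fricative. Both are [+consonantal], [−dorsal], [−lateral], [−nasal]. /f/ is [+labial] while /ʂ/ is [−labial]; /f/ is [−coronal] while /ʂ/ is [+coronal], so the distinguishing features are [labial], [coronal].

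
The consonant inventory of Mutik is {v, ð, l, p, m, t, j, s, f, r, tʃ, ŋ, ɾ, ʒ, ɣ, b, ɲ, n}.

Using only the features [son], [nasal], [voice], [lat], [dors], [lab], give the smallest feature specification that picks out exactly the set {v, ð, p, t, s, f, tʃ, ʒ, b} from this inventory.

Every target segment is [−sonorant], [−dorsal]; each remaining inventory member fails at least one of these. Each conjunct is needed — [−dorsal] alone would also admit /l, m, r, ɾ, …/; [−sonorant] alone would also admit /ɣ/ — and no other single listed feature has exactly this extension, so two is the minimum.

[−son, −dors]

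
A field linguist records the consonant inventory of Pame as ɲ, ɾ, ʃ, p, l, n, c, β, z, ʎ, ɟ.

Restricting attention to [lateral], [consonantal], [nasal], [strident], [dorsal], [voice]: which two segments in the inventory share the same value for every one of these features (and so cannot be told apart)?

On the given features, /β/ and /ɾ/ have an identical profile: [-lateral], [+consonantal], [-nasal], [-strident], [-dorsal], [+voice]. No other two segments in the inventory coincide on all 6 features. (They do differ in [sonorant], [labial] and [coronal], which are not among the given features.)

β, ɾ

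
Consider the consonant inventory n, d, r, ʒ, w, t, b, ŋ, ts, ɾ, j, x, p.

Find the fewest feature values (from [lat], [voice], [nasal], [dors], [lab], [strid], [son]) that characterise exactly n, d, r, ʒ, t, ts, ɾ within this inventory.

[-lab, -dors]

The class [-labial], [-dorsal] has exactly /n, d, r, ʒ, t, ts, ɾ/ as its extension in this inventory. No smaller conjunction from the listed features achieves this: [-dorsal] alone would also admit /b, p/; [-labial] alone would also admit /ŋ, j, x/; and checking the remaining single features turns up none with this extension.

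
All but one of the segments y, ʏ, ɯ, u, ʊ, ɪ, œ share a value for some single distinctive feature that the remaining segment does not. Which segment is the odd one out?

[high] groups all but one: /ɪ, u, y, ʊ, ʏ, ɯ/ share [+high] while /œ/ (mid front rounded lax vowel) alone is [-high]. Removing any other segment would not leave a single-feature class that excludes it.

œ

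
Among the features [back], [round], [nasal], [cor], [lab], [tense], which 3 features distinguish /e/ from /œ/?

The two segments share [−back], [−nasal], [−coronal]. The only features from the list on which they differ: /e/ is [−labial] while /œ/ is [+labial]; /e/ is [−round] while /œ/ is [+round]; /e/ is [+tense] while /œ/ is [−tense].

[labial], [round], [tense]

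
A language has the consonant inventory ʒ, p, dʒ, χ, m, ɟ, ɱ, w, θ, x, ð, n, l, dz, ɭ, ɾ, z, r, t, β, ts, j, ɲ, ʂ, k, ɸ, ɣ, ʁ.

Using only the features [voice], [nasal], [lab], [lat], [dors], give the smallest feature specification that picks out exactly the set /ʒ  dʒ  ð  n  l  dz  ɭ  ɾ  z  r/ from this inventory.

/ʒ, dʒ, ð, n, l, dz, ɭ, ɾ, z, r/ are all [+voice], [−labial], [−dorsal], and no other segment in the inventory matches all three values. Dropping any one of them over-generates: [−labial, −dorsal] alone would also admit /θ, t, ts, ʂ/; [+voice, −dorsal] alone would also admit /m, ɱ, β/; [+voice, −labial] alone would also admit /ɟ, j, ɲ, ɣ, …/. No other combination of two listed features picks out exactly this set either, so fewer than three features will not do.

[+voice, −lab, −dors]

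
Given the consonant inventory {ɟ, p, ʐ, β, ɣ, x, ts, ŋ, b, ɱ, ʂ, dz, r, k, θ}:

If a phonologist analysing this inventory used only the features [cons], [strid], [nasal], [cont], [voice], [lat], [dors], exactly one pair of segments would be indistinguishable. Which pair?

r, β

Both /r/ and /β/ are [+consonantal], [-strident], [-nasal], [+continuant], [+voice], [-lateral], [-dorsal]. Since the list omits [sonorant], [labial] and [coronal] — which do distinguish the alveolar trill from the voiced bilabial fricative — this pair collapses; all other pairs remain distinct.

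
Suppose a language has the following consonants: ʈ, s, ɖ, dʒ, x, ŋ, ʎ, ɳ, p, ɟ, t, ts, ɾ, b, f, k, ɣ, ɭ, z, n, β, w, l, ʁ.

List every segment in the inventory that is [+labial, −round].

p, b, f, β

Eliminate segments failing any feature: /ʈ, s, ɖ, dʒ, x, ŋ, ʎ, ɳ, ɟ, t, ts, ɾ, k, ɣ, ɭ, z, n, l, ʁ/ are [−labial]; /w/ is [+round]. The remaining /p, b, f, β/ satisfy [+labial], [−round].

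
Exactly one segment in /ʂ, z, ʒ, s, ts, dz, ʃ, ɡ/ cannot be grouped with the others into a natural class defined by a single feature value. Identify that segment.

The remaining segments after removing /ɡ/ share [+strident]; /ɡ/ (voiced velar stop) is [−strident]. For every other candidate removal, the leftover set fails to share any single feature value that the removed segment lacks.

ɡ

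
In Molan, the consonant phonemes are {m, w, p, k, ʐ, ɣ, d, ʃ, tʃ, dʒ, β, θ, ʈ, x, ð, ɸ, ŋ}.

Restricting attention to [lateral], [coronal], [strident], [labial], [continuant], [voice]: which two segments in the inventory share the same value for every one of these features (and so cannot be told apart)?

Both /β/ and /w/ are [-lateral], [-coronal], [-strident], [+labial], [+continuant], [+voice]. Since the list omits [sonorant], [round] and [dorsal] — which do distinguish the voiced bilabial fricative from the labial-velar glide — this pair collapses; all other pairs remain distinct.

β, w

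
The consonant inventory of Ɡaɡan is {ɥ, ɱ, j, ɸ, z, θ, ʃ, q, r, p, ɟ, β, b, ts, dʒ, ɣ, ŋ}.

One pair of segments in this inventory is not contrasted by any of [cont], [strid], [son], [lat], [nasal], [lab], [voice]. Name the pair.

On the given features, /r/ and /j/ have an identical profile: [+continuant], [−strident], [+sonorant], [−lateral], [−nasal], [−labial], [+voice]. No other two segments in the inventory coincide on all 7 features. (They do differ in [dorsal], which is not among the given features.)

r, j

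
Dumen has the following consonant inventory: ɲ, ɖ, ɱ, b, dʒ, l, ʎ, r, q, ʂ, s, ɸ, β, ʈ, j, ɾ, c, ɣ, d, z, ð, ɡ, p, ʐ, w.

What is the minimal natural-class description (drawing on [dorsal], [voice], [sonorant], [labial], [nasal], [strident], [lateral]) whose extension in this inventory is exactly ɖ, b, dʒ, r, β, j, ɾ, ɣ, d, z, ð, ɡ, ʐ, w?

Every target segment is [+voice], [-nasal], [-lateral]; each remaining inventory member fails at least one of these. Each conjunct is needed — [-nasal, -lateral] alone would also admit /q, ʂ, s, ɸ, …/; [+voice, -lateral] alone would also admit /ɲ, ɱ/; [+voice, -nasal] alone would also admit /l, ʎ/ — and no other combination of two listed features has exactly this extension, so three is the minimum.

[+voice, -nasal, -lateral]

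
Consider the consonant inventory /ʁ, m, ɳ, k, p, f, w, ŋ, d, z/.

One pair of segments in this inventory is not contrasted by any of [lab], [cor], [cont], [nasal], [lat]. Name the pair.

On the given features, /f/ and /w/ have an identical profile: [+labial], [−coronal], [+continuant], [−nasal], [−lateral]. No other two segments in the inventory coincide on all 5 features. (They do differ in [sonorant], [voice], [round] and [dorsal], which are not among the given features.)

f, w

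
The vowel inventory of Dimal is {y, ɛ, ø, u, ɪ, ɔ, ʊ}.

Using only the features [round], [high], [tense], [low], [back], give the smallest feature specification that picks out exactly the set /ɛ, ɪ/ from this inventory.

[-round]

/ɛ, ɪ/ are exactly the [-round] segments in the inventory, so a single feature suffices.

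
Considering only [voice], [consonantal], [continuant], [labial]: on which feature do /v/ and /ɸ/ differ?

[voice]

/v/ (voiced labiodental fricative) and /ɸ/ (voiceless bilabial fricative) agree on [+consonantal], [+continuant], [+labial]. They differ on [voice] (/v/ [+], /ɸ/ [-]).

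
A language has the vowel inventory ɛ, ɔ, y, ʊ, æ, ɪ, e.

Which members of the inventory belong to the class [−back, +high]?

y, ɪ

Checking each segment against [−back], [+high]: /y/ (high front rounded tense vowel), /ɪ/ (high front unrounded lax vowel) satisfy every feature; every other segment in the inventory fails at least one.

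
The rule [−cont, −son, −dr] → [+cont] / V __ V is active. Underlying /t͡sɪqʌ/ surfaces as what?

The only segment in the rule's environment that also matches [−cont, −son, −dr] is /q/. Applying [+continuant] turns the voiceless uvular stop into /χ/ (voiceless uvular fricative), giving [t͡sɪχʌ].

[t͡sɪχʌ]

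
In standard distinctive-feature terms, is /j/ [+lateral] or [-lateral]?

/j/ is the palatal glide, hence [-lateral].

[-lateral]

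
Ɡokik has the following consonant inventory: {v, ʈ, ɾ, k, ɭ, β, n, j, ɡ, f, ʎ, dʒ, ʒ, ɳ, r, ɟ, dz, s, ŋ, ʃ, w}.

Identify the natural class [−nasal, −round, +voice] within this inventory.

v, ɾ, ɭ, β, j, ɡ, ʎ, dʒ, ʒ, r, ɟ, dz

Eliminate segments failing any feature: /ʈ, k, f, s, ʃ/ are [−voice]; /n, ɳ, ŋ/ are [+nasal]; /w/ is [+round]. The remaining /v, ɾ, ɭ, β, j, ɡ, ʎ, dʒ, ʒ, r, ɟ, dz/ satisfy [−nasal], [−round], [+voice].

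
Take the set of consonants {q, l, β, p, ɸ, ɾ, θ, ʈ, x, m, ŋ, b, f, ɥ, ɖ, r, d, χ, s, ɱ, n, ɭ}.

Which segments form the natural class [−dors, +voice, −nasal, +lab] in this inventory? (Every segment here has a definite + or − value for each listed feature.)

β, b

Eliminate segments failing any feature: /q, x, ŋ, ɥ, χ/ are [+dorsal]; /l, ɾ, ɖ, r, d, ɭ/ are [−labial]; /p, ɸ, θ, ʈ, f, s/ are [−voice]; /m, ɱ, n/ are [+nasal]. The remaining /β, b/ satisfy [−dorsal], [+voice], [−nasal], [+labial].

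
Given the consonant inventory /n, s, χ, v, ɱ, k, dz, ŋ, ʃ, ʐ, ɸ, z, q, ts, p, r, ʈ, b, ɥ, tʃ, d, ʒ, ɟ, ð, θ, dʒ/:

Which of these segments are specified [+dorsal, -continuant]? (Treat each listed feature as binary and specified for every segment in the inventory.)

k, ŋ, q, ɟ

Checking each segment against [+dorsal], [-continuant]: /k/ (voiceless velar stop), /ŋ/ (velar nasal), /q/ (voiceless uvular stop), /ɟ/ (voiced palatal stop) satisfy every feature; every other segment in the inventory fails at least one.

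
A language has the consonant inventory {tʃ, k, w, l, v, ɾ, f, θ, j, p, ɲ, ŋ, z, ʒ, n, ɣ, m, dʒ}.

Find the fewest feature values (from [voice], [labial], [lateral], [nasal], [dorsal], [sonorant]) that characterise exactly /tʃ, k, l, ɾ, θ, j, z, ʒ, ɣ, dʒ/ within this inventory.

[−nasal, −labial]

The class [−nasal], [−labial] has exactly /tʃ, k, l, ɾ, θ, j, z, ʒ, ɣ, dʒ/ as its extension in this inventory. No smaller conjunction from the listed features achieves this: [−labial] alone would also admit /ɲ, ŋ, n/; [−nasal] alone would also admit /w, v, f, p/; and checking the remaining single features turns up none with this extension.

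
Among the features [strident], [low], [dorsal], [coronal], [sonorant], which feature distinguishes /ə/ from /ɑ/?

[low]

The two segments share [−strident], [+dorsal], [−coronal], [+sonorant]. The only feature from the list on which they differ: /ə/ is [−low] while /ɑ/ is [+low].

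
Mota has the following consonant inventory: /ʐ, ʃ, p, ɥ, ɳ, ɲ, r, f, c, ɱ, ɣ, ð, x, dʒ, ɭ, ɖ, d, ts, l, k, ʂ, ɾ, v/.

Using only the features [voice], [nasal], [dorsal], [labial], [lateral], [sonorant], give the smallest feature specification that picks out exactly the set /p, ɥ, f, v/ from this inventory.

/p, ɥ, f, v/ are all [-nasal], [+labial], and no other segment in the inventory matches both values. Dropping any one of them over-generates: [+labial] alone would also admit /ɱ/; [-nasal] alone would also admit /ʐ, ʃ, r, c, …/. No other single listed feature picks out exactly this set either, so fewer than two features will not do.

[-nasal, +labial]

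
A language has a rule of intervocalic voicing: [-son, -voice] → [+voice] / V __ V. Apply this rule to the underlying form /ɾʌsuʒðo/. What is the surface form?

[ɾʌzuʒðo]

/s/ satisfies [-son, -voice] and sits in V __ V. The [+voice] counterpart of the voiceless alveolar fricative is /z/. Other segments in /ɾʌsuʒðo/ either fail the structural description or are not in the environment, so the surface form is [ɾʌzuʒðo].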